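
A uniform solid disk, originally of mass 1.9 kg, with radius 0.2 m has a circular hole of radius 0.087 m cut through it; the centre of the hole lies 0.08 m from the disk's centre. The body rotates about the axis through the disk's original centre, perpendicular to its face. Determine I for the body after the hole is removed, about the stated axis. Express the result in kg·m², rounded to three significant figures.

0.0343

Unpierced body about its centre: I₀ = (1/2)MR² = (1/2)(1.9)(0.2)² = 0.038 kg·m².
The removed disk has mass m = M·(r/R)² = (1.9)(0.087/0.2)² = 0.35953 kg (same uniform areal density).
Its moment of inertia about the rotation axis (parallel-axis theorem): I_hole = (1/2)mr² + md² = (1/2)(0.35953)(0.087)² + (0.35953)(0.08)² = 0.0036616 kg·m².
Treating the hole as negative mass, I = I₀ − I_hole = 0.038 − 0.0036616 = 0.034338 kg·m².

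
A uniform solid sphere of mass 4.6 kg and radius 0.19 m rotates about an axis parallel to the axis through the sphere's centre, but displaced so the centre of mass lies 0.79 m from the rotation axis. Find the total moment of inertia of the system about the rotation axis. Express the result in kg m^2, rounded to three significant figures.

2.94

I_cm = (2/5)MR² = (2/5)(4.6)(0.19)² = 0.066424 kg m^2; centre at d = 0.79 m, so I = I_cm + Md² gives I = 0.066424 + (4.6)(0.79)² = 2.9373 kg m^2.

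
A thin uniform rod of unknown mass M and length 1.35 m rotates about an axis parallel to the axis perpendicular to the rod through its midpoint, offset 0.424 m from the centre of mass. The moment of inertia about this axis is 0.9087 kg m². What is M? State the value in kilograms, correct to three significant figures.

I = I_cm + Md² = (1/12)ML² + Md² = M·[0.0833333·(1.35)² + (0.424)²] = M·0.33165.
So M = 0.9087 / 0.33165 = 2.7399 kg.

2.74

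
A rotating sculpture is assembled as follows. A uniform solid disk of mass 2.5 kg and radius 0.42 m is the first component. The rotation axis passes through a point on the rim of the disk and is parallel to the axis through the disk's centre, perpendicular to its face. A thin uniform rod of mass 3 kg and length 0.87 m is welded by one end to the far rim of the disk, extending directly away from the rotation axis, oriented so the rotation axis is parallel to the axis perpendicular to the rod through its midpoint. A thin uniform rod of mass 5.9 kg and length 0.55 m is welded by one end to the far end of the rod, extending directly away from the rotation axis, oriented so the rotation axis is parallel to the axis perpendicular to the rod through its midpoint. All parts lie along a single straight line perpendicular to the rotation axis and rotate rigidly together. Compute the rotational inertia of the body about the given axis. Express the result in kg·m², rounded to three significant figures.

Solid disk: I_cm = (1/2)MR² = (1/2)(2.5)(0.42)² = 0.2205 kg·m²; centre at d = 0.42 m, so the parallel axis theorem gives I = 0.2205 + (2.5)(0.42)² = 0.6615 kg·m².
Thin rod: I_cm = (1/12)ML² = (1/12)(3)(0.87)² = 0.18923 kg·m²; centre at d = 0.42 + 0.42 + 0.435 = 1.275 m, so the parallel axis theorem gives I = 0.18923 + (3)(1.275)² = 5.0661 kg·m².
Thin rod: I_cm = (1/12)ML² = (1/12)(5.9)(0.55)² = 0.14873 kg·m²; centre at d = 0.42 + 0.42 + 0.435 + 0.435 + 0.275 = 1.985 m, so the parallel axis theorem gives I = 0.14873 + (5.9)(1.985)² = 23.396 kg·m².
Total I = 0.6615 + 5.0661 + 23.396 = 29.124 kg·m².

29.1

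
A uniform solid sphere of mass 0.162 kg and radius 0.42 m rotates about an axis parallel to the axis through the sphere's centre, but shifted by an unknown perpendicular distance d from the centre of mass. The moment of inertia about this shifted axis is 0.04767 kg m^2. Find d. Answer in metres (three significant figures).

0.473

About the centre-of-mass axis, I_cm = (2/5)MR² = (2/5)(0.162)(0.42)² = 0.011431 kg m^2.
Parallel axis theorem: I = I_cm + Md², so Md² = 0.04767 − 0.011431 = 0.036239 kg m^2.
d = √(0.036239 / 0.162) = 0.47297 m.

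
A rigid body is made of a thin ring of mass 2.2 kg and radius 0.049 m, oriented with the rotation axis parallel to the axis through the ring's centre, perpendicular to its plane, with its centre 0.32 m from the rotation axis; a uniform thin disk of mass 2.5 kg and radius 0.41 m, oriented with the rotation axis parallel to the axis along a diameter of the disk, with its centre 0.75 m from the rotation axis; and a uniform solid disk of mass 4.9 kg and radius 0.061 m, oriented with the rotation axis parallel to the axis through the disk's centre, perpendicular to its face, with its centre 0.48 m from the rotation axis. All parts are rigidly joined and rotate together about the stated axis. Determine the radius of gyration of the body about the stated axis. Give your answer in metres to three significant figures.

Thin ring: I_cm = MR² = (2.2)(0.049)² = 0.0052822 kg m²; centre at d = 0.32 m, so I = I_cm + Md² gives I = 0.0052822 + (2.2)(0.32)² = 0.23056 kg m².
Thin disk: I_cm = (1/4)MR² = (1/4)(2.5)(0.41)² = 0.10506 kg m²; centre at d = 0.75 m, so I = I_cm + Md² gives I = 0.10506 + (2.5)(0.75)² = 1.5113 kg m².
Solid disk: I_cm = (1/2)MR² = (1/2)(4.9)(0.061)² = 0.0091164 kg m²; centre at d = 0.48 m, so I = I_cm + Md² gives I = 0.0091164 + (4.9)(0.48)² = 1.1381 kg m².
Total I = 2.88 kg m²; total mass M = 9.6 kg.
k = √(I/M) = √(2.88/9.6) = 0.54772 m.

0.548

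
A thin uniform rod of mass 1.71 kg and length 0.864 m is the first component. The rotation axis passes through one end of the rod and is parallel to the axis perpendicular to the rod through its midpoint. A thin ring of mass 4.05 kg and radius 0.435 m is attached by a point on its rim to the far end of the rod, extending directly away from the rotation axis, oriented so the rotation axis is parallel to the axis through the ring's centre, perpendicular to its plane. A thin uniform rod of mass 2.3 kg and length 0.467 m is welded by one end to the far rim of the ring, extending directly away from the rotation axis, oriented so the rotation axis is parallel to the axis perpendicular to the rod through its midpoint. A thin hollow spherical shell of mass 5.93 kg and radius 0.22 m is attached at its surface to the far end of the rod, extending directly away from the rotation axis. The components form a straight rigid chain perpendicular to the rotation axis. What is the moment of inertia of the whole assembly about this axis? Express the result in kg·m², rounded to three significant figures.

Thin rod: I_cm = (1/12)ML² = (1/12)(1.71)(0.864)² = 0.10638 kg·m²; centre at d = 0.432 m, so the parallel axis theorem gives I = 0.10638 + (1.71)(0.432)² = 0.4255 kg·m².
Thin ring: I_cm = MR² = (4.05)(0.435)² = 0.76636 kg·m²; centre at d = 0.432 + 0.432 + 0.435 = 1.299 m, so the parallel axis theorem gives I = 0.76636 + (4.05)(1.299)² = 7.6003 kg·m².
Thin rod: I_cm = (1/12)ML² = (1/12)(2.3)(0.467)² = 0.0418 kg·m²; centre at d = 0.432 + 0.432 + 0.435 + 0.435 + 0.2335 = 1.9675 m, so the parallel axis theorem gives I = 0.0418 + (2.3)(1.9675)² = 8.9452 kg·m².
Spherical shell: I_cm = (2/3)MR² = (2/3)(5.93)(0.22)² = 0.19134 kg·m²; centre at d = 0.432 + 0.432 + 0.435 + 0.435 + 0.2335 + 0.2335 + 0.22 = 2.421 m, so the parallel axis theorem gives I = 0.19134 + (5.93)(2.421)² = 34.949 kg·m².
Total I = 0.4255 + 7.6003 + 8.9452 + 34.949 = 51.92 kg·m².

51.9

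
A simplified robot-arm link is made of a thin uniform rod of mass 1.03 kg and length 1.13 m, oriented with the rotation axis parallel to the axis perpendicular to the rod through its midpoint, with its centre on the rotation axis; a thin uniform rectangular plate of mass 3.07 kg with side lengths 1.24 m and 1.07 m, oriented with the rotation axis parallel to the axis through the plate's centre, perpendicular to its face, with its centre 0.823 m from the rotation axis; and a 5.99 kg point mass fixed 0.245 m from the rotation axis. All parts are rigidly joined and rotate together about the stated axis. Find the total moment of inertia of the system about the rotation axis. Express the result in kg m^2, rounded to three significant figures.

3.23

Thin rod: I_cm = (1/12)ML² = (1/12)(1.03)(1.13)² = 0.1096 kg m^2; axis through the centre, so I = 0.1096 kg m^2.
Rectangular plate: I_cm = (1/12)M(a²+b²) = (1/12)(3.07)[(1.24)² + (1.07)²] = 0.68627 kg m^2; centre at d = 0.823 m, so the parallel axis theorem gives I = 0.68627 + (3.07)(0.823)² = 2.7657 kg m^2.
Point mass: I_cm = 0; centre at d = 0.245 m, so the parallel axis theorem gives I = 0 + (5.99)(0.245)² = 0.35955 kg m^2.
Total I = 0.1096 + 2.7657 + 0.35955 = 3.2348 kg m^2.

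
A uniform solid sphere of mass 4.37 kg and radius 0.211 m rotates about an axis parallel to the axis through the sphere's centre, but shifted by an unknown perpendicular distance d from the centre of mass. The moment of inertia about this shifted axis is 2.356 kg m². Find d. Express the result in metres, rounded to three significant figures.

0.722

About the centre-of-mass axis, I_cm = (2/5)MR² = (2/5)(4.37)(0.211)² = 0.077823 kg m².
Parallel axis theorem: I = I_cm + Md², so Md² = 2.356 − 0.077823 = 2.2782 kg m².
d = √(2.2782 / 4.37) = 0.72203 m.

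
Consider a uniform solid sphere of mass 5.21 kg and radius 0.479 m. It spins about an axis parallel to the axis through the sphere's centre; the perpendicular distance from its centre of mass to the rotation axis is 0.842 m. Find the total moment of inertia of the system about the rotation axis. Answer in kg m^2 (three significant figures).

I_cm = (2/5)MR² = (2/5)(5.21)(0.479)² = 0.47816 kg m^2; centre at d = 0.842 m, so the parallel axis theorem gives I = 0.47816 + (5.21)(0.842)² = 4.1719 kg m^2.

4.17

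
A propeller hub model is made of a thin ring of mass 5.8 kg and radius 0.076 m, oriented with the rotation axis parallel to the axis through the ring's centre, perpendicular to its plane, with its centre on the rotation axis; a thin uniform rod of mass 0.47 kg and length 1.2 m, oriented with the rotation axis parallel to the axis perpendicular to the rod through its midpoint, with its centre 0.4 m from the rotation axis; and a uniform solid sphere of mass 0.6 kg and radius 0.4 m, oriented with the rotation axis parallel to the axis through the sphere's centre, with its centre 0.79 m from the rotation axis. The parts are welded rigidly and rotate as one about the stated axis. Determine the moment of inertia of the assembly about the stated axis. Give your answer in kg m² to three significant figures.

Thin ring: I_cm = MR² = (5.8)(0.076)² = 0.033501 kg m²; axis through the centre, so I = 0.033501 kg m².
Thin rod: I_cm = (1/12)ML² = (1/12)(0.47)(1.2)² = 0.0564 kg m²; centre at d = 0.4 m, so the parallel axis theorem gives I = 0.0564 + (0.47)(0.4)² = 0.1316 kg m².
Solid sphere: I_cm = (2/5)MR² = (2/5)(0.6)(0.4)² = 0.0384 kg m²; centre at d = 0.79 m, so the parallel axis theorem gives I = 0.0384 + (0.6)(0.79)² = 0.41286 kg m².
Total I = 0.033501 + 0.1316 + 0.41286 = 0.57796 kg m².

0.578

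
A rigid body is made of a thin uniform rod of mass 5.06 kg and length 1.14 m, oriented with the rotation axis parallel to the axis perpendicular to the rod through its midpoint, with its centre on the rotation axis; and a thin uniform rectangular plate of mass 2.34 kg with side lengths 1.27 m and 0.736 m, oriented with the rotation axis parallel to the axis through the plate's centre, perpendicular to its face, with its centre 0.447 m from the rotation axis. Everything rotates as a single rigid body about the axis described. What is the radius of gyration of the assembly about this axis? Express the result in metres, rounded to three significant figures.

Thin rod: I_cm = (1/12)ML² = (1/12)(5.06)(1.14)² = 0.548 kg·m²; axis through the centre, so I = 0.548 kg·m².
Rectangular plate: I_cm = (1/12)M(a²+b²) = (1/12)(2.34)[(1.27)² + (0.736)²] = 0.42015 kg·m²; centre at d = 0.447 m, so the parallel axis theorem gives I = 0.42015 + (2.34)(0.447)² = 0.8877 kg·m².
Total I = 1.4357 kg·m²; total mass M = 7.4 kg.
k = √(I/M) = √(1.4357/7.4) = 0.44047 m.

0.440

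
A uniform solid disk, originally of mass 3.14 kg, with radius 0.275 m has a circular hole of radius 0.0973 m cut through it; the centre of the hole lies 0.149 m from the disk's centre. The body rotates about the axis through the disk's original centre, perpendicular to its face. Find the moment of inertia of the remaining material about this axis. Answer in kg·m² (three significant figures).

Unpierced body about its centre: I₀ = (1/2)MR² = (1/2)(3.14)(0.275)² = 0.11873 kg·m².
The removed disk has mass m = M·(r/R)² = (3.14)(0.0973/0.275)² = 0.39309 kg (same uniform areal density).
Its moment of inertia about the rotation axis (parallel-axis theorem): I_hole = (1/2)mr² + md² = (1/2)(0.39309)(0.0973)² + (0.39309)(0.149)² = 0.010588 kg·m².
Treating the hole as negative mass, I = I₀ − I_hole = 0.11873 − 0.010588 = 0.10814 kg·m².

0.108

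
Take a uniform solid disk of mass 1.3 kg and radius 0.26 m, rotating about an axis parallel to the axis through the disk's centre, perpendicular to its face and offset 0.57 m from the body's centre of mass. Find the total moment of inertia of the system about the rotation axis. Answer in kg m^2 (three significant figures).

I_cm = (1/2)MR² = (1/2)(1.3)(0.26)² = 0.04394 kg m^2; centre at d = 0.57 m, so the parallel axis theorem gives I = 0.04394 + (1.3)(0.57)² = 0.46631 kg m^2.

0.466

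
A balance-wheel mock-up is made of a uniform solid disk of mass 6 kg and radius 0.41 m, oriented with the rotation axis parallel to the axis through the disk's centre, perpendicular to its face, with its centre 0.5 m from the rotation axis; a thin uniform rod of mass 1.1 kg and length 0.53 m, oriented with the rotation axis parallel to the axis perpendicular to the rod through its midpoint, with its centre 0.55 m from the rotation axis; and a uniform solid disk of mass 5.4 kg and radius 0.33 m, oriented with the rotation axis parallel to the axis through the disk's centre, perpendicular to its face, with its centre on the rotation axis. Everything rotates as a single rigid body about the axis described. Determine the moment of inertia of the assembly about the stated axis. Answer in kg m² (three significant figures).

2.66

Solid disk: I_cm = (1/2)MR² = (1/2)(6)(0.41)² = 0.5043 kg m²; centre at d = 0.5 m, so I = I_cm + Md² gives I = 0.5043 + (6)(0.5)² = 2.0043 kg m².
Thin rod: I_cm = (1/12)ML² = (1/12)(1.1)(0.53)² = 0.025749 kg m²; centre at d = 0.55 m, so I = I_cm + Md² gives I = 0.025749 + (1.1)(0.55)² = 0.3585 kg m².
Solid disk: I_cm = (1/2)MR² = (1/2)(5.4)(0.33)² = 0.29403 kg m²; axis through the centre, so I = 0.29403 kg m².
Total I = 2.0043 + 0.3585 + 0.29403 = 2.6568 kg m².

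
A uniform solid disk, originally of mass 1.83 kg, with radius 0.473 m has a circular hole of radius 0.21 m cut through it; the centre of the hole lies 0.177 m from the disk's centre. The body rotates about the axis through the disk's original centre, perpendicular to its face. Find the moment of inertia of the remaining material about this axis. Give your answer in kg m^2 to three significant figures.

0.185

Unpierced body about its centre: I₀ = (1/2)MR² = (1/2)(1.83)(0.473)² = 0.20471 kg m^2.
The removed disk has mass m = M·(r/R)² = (1.83)(0.21/0.473)² = 0.36072 kg (same uniform areal density).
Its moment of inertia about the rotation axis (parallel-axis theorem): I_hole = (1/2)mr² + md² = (1/2)(0.36072)(0.21)² + (0.36072)(0.177)² = 0.019255 kg m^2.
Treating the hole as negative mass, I = I₀ − I_hole = 0.20471 − 0.019255 = 0.18546 kg m^2.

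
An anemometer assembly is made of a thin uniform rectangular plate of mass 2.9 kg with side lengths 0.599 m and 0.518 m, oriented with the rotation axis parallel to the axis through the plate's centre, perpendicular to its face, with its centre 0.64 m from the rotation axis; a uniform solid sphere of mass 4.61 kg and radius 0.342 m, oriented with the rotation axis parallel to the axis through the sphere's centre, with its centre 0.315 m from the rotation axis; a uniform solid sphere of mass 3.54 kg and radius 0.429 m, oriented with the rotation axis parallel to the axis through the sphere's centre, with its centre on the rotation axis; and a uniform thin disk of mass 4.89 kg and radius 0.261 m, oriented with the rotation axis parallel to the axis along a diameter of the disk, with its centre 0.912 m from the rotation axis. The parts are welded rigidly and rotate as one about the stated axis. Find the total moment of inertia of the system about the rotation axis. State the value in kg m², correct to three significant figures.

6.42

Rectangular plate: I_cm = (1/12)M(a²+b²) = (1/12)(2.9)[(0.599)² + (0.518)²] = 0.15156 kg m²; centre at d = 0.64 m, so the parallel axis theorem gives I = 0.15156 + (2.9)(0.64)² = 1.3394 kg m².
Solid sphere: I_cm = (2/5)MR² = (2/5)(4.61)(0.342)² = 0.21568 kg m²; centre at d = 0.315 m, so the parallel axis theorem gives I = 0.21568 + (4.61)(0.315)² = 0.67311 kg m².
Solid sphere: I_cm = (2/5)MR² = (2/5)(3.54)(0.429)² = 0.2606 kg m²; axis through the centre, so I = 0.2606 kg m².
Thin disk: I_cm = (1/4)MR² = (1/4)(4.89)(0.261)² = 0.083278 kg m²; centre at d = 0.912 m, so the parallel axis theorem gives I = 0.083278 + (4.89)(0.912)² = 4.1505 kg m².
Total I = 1.3394 + 0.67311 + 0.2606 + 4.1505 = 6.4236 kg m².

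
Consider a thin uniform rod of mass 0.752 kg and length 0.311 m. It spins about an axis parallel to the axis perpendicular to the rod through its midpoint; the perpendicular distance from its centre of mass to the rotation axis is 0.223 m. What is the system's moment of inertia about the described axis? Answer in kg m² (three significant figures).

0.0435

I_cm = (1/12)ML² = (1/12)(0.752)(0.311)² = 0.0060612 kg m²; centre at d = 0.223 m, so the parallel axis theorem gives I = 0.0060612 + (0.752)(0.223)² = 0.043457 kg m².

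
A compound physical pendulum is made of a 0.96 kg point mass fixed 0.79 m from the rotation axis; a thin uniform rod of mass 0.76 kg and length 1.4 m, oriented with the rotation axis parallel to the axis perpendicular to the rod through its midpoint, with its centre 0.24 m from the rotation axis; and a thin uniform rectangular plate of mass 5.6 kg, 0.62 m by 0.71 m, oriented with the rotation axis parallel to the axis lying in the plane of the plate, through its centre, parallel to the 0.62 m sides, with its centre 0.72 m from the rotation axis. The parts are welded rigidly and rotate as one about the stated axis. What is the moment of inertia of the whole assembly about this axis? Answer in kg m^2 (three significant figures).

Point mass: I_cm = 0; centre at d = 0.79 m, so I = I_cm + Md² gives I = 0 + (0.96)(0.79)² = 0.59914 kg m^2.
Thin rod: I_cm = (1/12)ML² = (1/12)(0.76)(1.4)² = 0.12413 kg m^2; centre at d = 0.24 m, so I = I_cm + Md² gives I = 0.12413 + (0.76)(0.24)² = 0.16791 kg m^2.
Rectangular plate: I_cm = (1/12)Mb² = (1/12)(5.6)(0.71)² = 0.23525 kg m^2; centre at d = 0.72 m, so I = I_cm + Md² gives I = 0.23525 + (5.6)(0.72)² = 3.1383 kg m^2.
Total I = 0.59914 + 0.16791 + 3.1383 = 3.9053 kg m^2.

3.91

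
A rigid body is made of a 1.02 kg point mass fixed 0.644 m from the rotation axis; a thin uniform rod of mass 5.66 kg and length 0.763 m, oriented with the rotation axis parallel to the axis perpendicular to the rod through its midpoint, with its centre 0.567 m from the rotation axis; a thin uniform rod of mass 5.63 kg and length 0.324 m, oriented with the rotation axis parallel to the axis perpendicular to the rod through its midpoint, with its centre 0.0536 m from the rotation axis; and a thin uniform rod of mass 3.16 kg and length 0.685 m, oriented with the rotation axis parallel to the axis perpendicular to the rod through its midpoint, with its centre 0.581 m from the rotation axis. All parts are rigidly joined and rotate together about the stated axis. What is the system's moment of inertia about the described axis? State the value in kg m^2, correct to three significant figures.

Point mass: I_cm = 0; centre at d = 0.644 m, so I = I_cm + Md² gives I = 0 + (1.02)(0.644)² = 0.42303 kg m^2.
Thin rod: I_cm = (1/12)ML² = (1/12)(5.66)(0.763)² = 0.27459 kg m^2; centre at d = 0.567 m, so I = I_cm + Md² gives I = 0.27459 + (5.66)(0.567)² = 2.0942 kg m^2.
Thin rod: I_cm = (1/12)ML² = (1/12)(5.63)(0.324)² = 0.049251 kg m^2; centre at d = 0.0536 m, so I = I_cm + Md² gives I = 0.049251 + (5.63)(0.0536)² = 0.065426 kg m^2.
Thin rod: I_cm = (1/12)ML² = (1/12)(3.16)(0.685)² = 0.12356 kg m^2; centre at d = 0.581 m, so I = I_cm + Md² gives I = 0.12356 + (3.16)(0.581)² = 1.1903 kg m^2.
Total I = 0.42303 + 2.0942 + 0.065426 + 1.1903 = 3.7729 kg m^2.

3.77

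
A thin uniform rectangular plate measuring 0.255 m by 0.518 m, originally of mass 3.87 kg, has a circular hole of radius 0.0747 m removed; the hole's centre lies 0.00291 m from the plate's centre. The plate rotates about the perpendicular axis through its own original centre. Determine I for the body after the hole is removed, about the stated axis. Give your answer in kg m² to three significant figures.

Unpierced body about its centre: I₀ = (1/12)M(a²+b²) = (1/12)(3.87)[(0.255)² + (0.518)²] = 0.10751 kg m².
The removed disk has mass m = M·πr²/(ab) = (3.87)·π(0.0747)²/(0.255·0.518) = 0.51361 kg (same uniform areal density).
Its moment of inertia about the rotation axis (parallel-axis theorem): I_hole = (1/2)mr² + md² = (1/2)(0.51361)(0.0747)² + (0.51361)(0.00291)² = 0.0014373 kg m².
Treating the hole as negative mass, I = I₀ − I_hole = 0.10751 − 0.0014373 = 0.10607 kg m².

0.106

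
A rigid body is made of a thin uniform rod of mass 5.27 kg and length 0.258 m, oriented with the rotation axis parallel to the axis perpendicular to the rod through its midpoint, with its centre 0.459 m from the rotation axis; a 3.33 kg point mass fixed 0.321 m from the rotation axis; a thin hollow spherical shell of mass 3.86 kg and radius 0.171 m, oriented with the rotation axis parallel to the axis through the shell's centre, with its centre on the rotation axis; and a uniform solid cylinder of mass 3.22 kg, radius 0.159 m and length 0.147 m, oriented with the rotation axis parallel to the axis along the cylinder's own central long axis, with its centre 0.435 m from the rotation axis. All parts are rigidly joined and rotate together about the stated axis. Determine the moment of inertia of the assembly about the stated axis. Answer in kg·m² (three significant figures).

Thin rod: I_cm = (1/12)ML² = (1/12)(5.27)(0.258)² = 0.029233 kg·m²; centre at d = 0.459 m, so I = I_cm + Md² gives I = 0.029233 + (5.27)(0.459)² = 1.1395 kg·m².
Point mass: I_cm = 0; centre at d = 0.321 m, so I = I_cm + Md² gives I = 0 + (3.33)(0.321)² = 0.34313 kg·m².
Spherical shell: I_cm = (2/3)MR² = (2/3)(3.86)(0.171)² = 0.075247 kg·m²; axis through the centre, so I = 0.075247 kg·m².
Solid cylinder: I_cm = (1/2)MR² = (1/2)(3.22)(0.159)² = 0.040702 kg·m²; centre at d = 0.435 m, so I = I_cm + Md² gives I = 0.040702 + (3.22)(0.435)² = 0.65001 kg·m².
Total I = 1.1395 + 0.34313 + 0.075247 + 0.65001 = 2.2079 kg·m².

2.21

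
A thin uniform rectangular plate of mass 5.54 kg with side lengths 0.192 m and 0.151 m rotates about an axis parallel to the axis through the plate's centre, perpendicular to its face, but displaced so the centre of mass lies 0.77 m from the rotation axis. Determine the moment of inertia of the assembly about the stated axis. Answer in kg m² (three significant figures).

3.31

I_cm = (1/12)M(a²+b²) = (1/12)(5.54)[(0.192)² + (0.151)²] = 0.027545 kg m²; centre at d = 0.77 m, so I = I_cm + Md² gives I = 0.027545 + (5.54)(0.77)² = 3.3122 kg m².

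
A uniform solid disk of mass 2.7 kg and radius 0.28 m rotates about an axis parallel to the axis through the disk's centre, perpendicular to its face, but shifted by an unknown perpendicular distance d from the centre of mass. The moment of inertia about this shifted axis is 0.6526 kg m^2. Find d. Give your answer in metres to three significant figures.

0.450

About the centre-of-mass axis, I_cm = (1/2)MR² = (1/2)(2.7)(0.28)² = 0.10584 kg m^2.
Parallel axis theorem: I = I_cm + Md², so Md² = 0.6526 − 0.10584 = 0.54676 kg m^2.
d = √(0.54676 / 2.7) = 0.45 m.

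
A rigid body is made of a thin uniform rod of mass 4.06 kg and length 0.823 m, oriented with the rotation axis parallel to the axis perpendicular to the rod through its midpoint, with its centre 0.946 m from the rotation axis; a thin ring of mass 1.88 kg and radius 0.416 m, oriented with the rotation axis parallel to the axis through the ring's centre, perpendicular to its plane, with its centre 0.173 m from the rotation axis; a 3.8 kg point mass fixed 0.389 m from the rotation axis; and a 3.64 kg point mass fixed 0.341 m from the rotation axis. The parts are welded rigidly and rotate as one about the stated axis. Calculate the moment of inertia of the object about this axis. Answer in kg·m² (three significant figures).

Thin rod: I_cm = (1/12)ML² = (1/12)(4.06)(0.823)² = 0.22916 kg·m²; centre at d = 0.946 m, so I = I_cm + Md² gives I = 0.22916 + (4.06)(0.946)² = 3.8625 kg·m².
Thin ring: I_cm = MR² = (1.88)(0.416)² = 0.32535 kg·m²; centre at d = 0.173 m, so I = I_cm + Md² gives I = 0.32535 + (1.88)(0.173)² = 0.38161 kg·m².
Point mass: I_cm = 0; centre at d = 0.389 m, so I = I_cm + Md² gives I = 0 + (3.8)(0.389)² = 0.57502 kg·m².
Point mass: I_cm = 0; centre at d = 0.341 m, so I = I_cm + Md² gives I = 0 + (3.64)(0.341)² = 0.42326 kg·m².
Total I = 3.8625 + 0.38161 + 0.57502 + 0.42326 = 5.2424 kg·m².

5.24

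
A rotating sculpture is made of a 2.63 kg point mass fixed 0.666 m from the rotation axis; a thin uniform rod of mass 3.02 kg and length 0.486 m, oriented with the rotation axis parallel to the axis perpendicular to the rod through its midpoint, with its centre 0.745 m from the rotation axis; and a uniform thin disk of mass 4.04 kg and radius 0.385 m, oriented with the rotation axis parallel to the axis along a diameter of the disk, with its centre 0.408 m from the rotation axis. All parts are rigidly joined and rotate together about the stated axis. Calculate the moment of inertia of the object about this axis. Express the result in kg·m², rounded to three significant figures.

3.72

Point mass: I_cm = 0; centre at d = 0.666 m, so the parallel axis theorem gives I = 0 + (2.63)(0.666)² = 1.1666 kg·m².
Thin rod: I_cm = (1/12)ML² = (1/12)(3.02)(0.486)² = 0.059443 kg·m²; centre at d = 0.745 m, so the parallel axis theorem gives I = 0.059443 + (3.02)(0.745)² = 1.7356 kg·m².
Thin disk: I_cm = (1/4)MR² = (1/4)(4.04)(0.385)² = 0.14971 kg·m²; centre at d = 0.408 m, so the parallel axis theorem gives I = 0.14971 + (4.04)(0.408)² = 0.82222 kg·m².
Total I = 1.1666 + 1.7356 + 0.82222 = 3.7244 kg·m².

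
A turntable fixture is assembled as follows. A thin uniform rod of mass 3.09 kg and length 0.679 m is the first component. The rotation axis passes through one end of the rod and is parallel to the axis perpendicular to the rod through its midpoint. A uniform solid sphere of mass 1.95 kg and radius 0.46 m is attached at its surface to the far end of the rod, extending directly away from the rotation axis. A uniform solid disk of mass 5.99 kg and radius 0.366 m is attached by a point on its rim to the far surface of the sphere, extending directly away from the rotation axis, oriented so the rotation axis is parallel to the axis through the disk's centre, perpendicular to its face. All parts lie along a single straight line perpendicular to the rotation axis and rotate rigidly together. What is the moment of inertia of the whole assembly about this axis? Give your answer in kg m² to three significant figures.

26.7

Thin rod: I_cm = (1/12)ML² = (1/12)(3.09)(0.679)² = 0.11872 kg m²; centre at d = 0.3395 m, so I = I_cm + Md² gives I = 0.11872 + (3.09)(0.3395)² = 0.47487 kg m².
Solid sphere: I_cm = (2/5)MR² = (2/5)(1.95)(0.46)² = 0.16505 kg m²; centre at d = 0.3395 + 0.3395 + 0.46 = 1.139 m, so I = I_cm + Md² gives I = 0.16505 + (1.95)(1.139)² = 2.6948 kg m².
Solid disk: I_cm = (1/2)MR² = (1/2)(5.99)(0.366)² = 0.4012 kg m²; centre at d = 0.3395 + 0.3395 + 0.46 + 0.46 + 0.366 = 1.965 m, so I = I_cm + Md² gives I = 0.4012 + (5.99)(1.965)² = 23.53 kg m².
Total I = 0.47487 + 2.6948 + 23.53 = 26.7 kg m².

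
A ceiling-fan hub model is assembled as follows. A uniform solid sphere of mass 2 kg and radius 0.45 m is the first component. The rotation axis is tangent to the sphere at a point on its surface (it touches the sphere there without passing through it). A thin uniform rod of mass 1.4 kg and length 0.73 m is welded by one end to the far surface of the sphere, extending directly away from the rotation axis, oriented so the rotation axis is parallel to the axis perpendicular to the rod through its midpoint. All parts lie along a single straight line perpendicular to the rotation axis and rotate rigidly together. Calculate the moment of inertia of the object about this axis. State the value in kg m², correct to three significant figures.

2.87

Solid sphere: I_cm = (2/5)MR² = (2/5)(2)(0.45)² = 0.162 kg m²; centre at d = 0.45 m, so the parallel axis theorem gives I = 0.162 + (2)(0.45)² = 0.567 kg m².
Thin rod: I_cm = (1/12)ML² = (1/12)(1.4)(0.73)² = 0.062172 kg m²; centre at d = 0.45 + 0.45 + 0.365 = 1.265 m, so the parallel axis theorem gives I = 0.062172 + (1.4)(1.265)² = 2.3025 kg m².
Total I = 0.567 + 2.3025 = 2.8695 kg m².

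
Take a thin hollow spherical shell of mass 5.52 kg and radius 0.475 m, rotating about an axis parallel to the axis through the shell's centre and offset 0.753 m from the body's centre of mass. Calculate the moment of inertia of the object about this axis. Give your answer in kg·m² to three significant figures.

I_cm = (2/3)MR² = (2/3)(5.52)(0.475)² = 0.8303 kg·m²; centre at d = 0.753 m, so the parallel axis theorem gives I = 0.8303 + (5.52)(0.753)² = 3.9602 kg·m².

3.96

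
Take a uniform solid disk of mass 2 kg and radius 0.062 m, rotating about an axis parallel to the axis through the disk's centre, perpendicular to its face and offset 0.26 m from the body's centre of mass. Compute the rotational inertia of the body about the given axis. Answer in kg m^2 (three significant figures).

0.139

I_cm = (1/2)MR² = (1/2)(2)(0.062)² = 0.003844 kg m^2; centre at d = 0.26 m, so I = I_cm + Md² gives I = 0.003844 + (2)(0.26)² = 0.13904 kg m^2.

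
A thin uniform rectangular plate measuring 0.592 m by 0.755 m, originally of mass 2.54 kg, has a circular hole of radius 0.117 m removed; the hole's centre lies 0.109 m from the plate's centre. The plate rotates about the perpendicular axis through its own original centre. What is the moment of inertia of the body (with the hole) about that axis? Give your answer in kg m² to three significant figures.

0.190

Unpierced body about its centre: I₀ = (1/12)M(a²+b²) = (1/12)(2.54)[(0.592)² + (0.755)²] = 0.19484 kg m².
The removed disk has mass m = M·πr²/(ab) = (2.54)·π(0.117)²/(0.592·0.755) = 0.24439 kg (same uniform areal density).
Its moment of inertia about the rotation axis (parallel-axis theorem): I_hole = (1/2)mr² + md² = (1/2)(0.24439)(0.117)² + (0.24439)(0.109)² = 0.0045764 kg m².
Treating the hole as negative mass, I = I₀ − I_hole = 0.19484 − 0.0045764 = 0.19026 kg m².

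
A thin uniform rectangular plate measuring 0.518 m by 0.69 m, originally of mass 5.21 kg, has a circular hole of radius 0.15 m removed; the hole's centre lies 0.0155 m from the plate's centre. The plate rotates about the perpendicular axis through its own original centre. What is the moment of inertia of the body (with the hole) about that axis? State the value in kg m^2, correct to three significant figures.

Unpierced body about its centre: I₀ = (1/12)M(a²+b²) = (1/12)(5.21)[(0.518)² + (0.69)²] = 0.3232 kg m^2.
The removed disk has mass m = M·πr²/(ab) = (5.21)·π(0.15)²/(0.518·0.69) = 1.0304 kg (same uniform areal density).
Its moment of inertia about the rotation axis (parallel-axis theorem): I_hole = (1/2)mr² + md² = (1/2)(1.0304)(0.15)² + (1.0304)(0.0155)² = 0.011839 kg m^2.
Treating the hole as negative mass, I = I₀ − I_hole = 0.3232 − 0.011839 = 0.31136 kg m^2.

0.311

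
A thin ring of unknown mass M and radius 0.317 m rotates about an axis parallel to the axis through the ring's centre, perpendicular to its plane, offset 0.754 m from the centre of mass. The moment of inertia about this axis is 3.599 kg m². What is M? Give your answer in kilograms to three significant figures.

I = I_cm + Md² = MR² + Md² = M·[1·(0.317)² + (0.754)²] = M·0.66901.
So M = 3.599 / 0.66901 = 5.3796 kg.

5.38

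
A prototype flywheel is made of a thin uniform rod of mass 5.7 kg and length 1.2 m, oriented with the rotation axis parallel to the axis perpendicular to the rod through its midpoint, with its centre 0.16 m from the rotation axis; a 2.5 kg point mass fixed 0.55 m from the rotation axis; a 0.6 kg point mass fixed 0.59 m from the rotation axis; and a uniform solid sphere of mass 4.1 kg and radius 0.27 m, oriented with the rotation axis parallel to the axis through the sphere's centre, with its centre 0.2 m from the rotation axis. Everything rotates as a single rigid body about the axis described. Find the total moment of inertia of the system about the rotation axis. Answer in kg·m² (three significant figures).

2.08

Thin rod: I_cm = (1/12)ML² = (1/12)(5.7)(1.2)² = 0.684 kg·m²; centre at d = 0.16 m, so I = I_cm + Md² gives I = 0.684 + (5.7)(0.16)² = 0.82992 kg·m².
Point mass: I_cm = 0; centre at d = 0.55 m, so I = I_cm + Md² gives I = 0 + (2.5)(0.55)² = 0.75625 kg·m².
Point mass: I_cm = 0; centre at d = 0.59 m, so I = I_cm + Md² gives I = 0 + (0.6)(0.59)² = 0.20886 kg·m².
Solid sphere: I_cm = (2/5)MR² = (2/5)(4.1)(0.27)² = 0.11956 kg·m²; centre at d = 0.2 m, so I = I_cm + Md² gives I = 0.11956 + (4.1)(0.2)² = 0.28356 kg·m².
Total I = 0.82992 + 0.75625 + 0.20886 + 0.28356 = 2.0786 kg·m².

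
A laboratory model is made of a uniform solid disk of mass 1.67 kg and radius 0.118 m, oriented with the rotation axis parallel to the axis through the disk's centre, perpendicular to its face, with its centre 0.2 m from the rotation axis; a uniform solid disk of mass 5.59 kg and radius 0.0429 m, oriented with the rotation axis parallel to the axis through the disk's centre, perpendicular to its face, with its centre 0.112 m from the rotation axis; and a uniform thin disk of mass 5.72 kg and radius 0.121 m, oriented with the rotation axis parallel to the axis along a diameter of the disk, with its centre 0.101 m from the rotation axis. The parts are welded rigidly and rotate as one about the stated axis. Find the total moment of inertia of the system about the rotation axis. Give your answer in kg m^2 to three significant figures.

0.233

Solid disk: I_cm = (1/2)MR² = (1/2)(1.67)(0.118)² = 0.011627 kg m^2; centre at d = 0.2 m, so the parallel axis theorem gives I = 0.011627 + (1.67)(0.2)² = 0.078427 kg m^2.
Solid disk: I_cm = (1/2)MR² = (1/2)(5.59)(0.0429)² = 0.0051439 kg m^2; centre at d = 0.112 m, so the parallel axis theorem gives I = 0.0051439 + (5.59)(0.112)² = 0.075265 kg m^2.
Thin disk: I_cm = (1/4)MR² = (1/4)(5.72)(0.121)² = 0.020937 kg m^2; centre at d = 0.101 m, so the parallel axis theorem gives I = 0.020937 + (5.72)(0.101)² = 0.079286 kg m^2.
Total I = 0.078427 + 0.075265 + 0.079286 = 0.23298 kg m^2.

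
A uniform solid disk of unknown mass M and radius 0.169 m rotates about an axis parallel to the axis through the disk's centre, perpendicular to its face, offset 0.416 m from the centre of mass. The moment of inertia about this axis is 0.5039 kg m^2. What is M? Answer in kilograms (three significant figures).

I = I_cm + Md² = (1/2)MR² + Md² = M·[0.5·(0.169)² + (0.416)²] = M·0.18734.
So M = 0.5039 / 0.18734 = 2.6898 kg.

2.69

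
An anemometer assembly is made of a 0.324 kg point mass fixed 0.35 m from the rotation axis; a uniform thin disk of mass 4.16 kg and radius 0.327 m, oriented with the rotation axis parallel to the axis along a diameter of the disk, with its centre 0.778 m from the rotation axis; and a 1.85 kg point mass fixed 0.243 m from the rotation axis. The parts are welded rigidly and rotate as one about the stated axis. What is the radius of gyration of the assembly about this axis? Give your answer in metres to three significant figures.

Point mass: I_cm = 0; centre at d = 0.35 m, so I = I_cm + Md² gives I = 0 + (0.324)(0.35)² = 0.03969 kg·m².
Thin disk: I_cm = (1/4)MR² = (1/4)(4.16)(0.327)² = 0.11121 kg·m²; centre at d = 0.778 m, so I = I_cm + Md² gives I = 0.11121 + (4.16)(0.778)² = 2.6292 kg·m².
Point mass: I_cm = 0; centre at d = 0.243 m, so I = I_cm + Md² gives I = 0 + (1.85)(0.243)² = 0.10924 kg·m².
Total I = 2.7781 kg·m²; total mass M = 6.334 kg.
k = √(I/M) = √(2.7781/6.334) = 0.66227 m.

0.662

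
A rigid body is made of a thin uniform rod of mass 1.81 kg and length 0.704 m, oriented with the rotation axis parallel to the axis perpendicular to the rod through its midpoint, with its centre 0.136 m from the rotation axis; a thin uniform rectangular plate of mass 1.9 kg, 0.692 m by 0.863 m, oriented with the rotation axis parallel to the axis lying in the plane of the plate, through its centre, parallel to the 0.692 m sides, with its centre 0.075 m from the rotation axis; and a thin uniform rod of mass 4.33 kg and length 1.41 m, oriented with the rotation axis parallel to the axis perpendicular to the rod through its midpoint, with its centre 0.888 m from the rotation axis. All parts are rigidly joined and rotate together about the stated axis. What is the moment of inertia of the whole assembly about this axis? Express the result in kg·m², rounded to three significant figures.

Thin rod: I_cm = (1/12)ML² = (1/12)(1.81)(0.704)² = 0.074755 kg·m²; centre at d = 0.136 m, so the parallel axis theorem gives I = 0.074755 + (1.81)(0.136)² = 0.10823 kg·m².
Rectangular plate: I_cm = (1/12)Mb² = (1/12)(1.9)(0.863)² = 0.11792 kg·m²; centre at d = 0.075 m, so the parallel axis theorem gives I = 0.11792 + (1.9)(0.075)² = 0.12861 kg·m².
Thin rod: I_cm = (1/12)ML² = (1/12)(4.33)(1.41)² = 0.71737 kg·m²; centre at d = 0.888 m, so the parallel axis theorem gives I = 0.71737 + (4.33)(0.888)² = 4.1318 kg·m².
Total I = 0.10823 + 0.12861 + 4.1318 = 4.3686 kg·m².

4.37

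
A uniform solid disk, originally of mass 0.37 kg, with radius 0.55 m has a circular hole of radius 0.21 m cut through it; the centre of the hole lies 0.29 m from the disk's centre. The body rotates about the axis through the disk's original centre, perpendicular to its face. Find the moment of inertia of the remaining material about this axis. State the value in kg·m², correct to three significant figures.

Unpierced body about its centre: I₀ = (1/2)MR² = (1/2)(0.37)(0.55)² = 0.055963 kg·m².
The removed disk has mass m = M·(r/R)² = (0.37)(0.21/0.55)² = 0.05394 kg (same uniform areal density).
Its moment of inertia about the rotation axis (parallel-axis theorem): I_hole = (1/2)mr² + md² = (1/2)(0.05394)(0.21)² + (0.05394)(0.29)² = 0.0057258 kg·m².
Treating the hole as negative mass, I = I₀ − I_hole = 0.055963 − 0.0057258 = 0.050237 kg·m².

0.0502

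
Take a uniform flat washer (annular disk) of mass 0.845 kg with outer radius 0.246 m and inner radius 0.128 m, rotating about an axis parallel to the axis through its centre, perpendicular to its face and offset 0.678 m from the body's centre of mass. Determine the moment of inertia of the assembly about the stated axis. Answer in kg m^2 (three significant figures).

I_cm = (1/2)M(R²+r²) = (1/2)(0.845)[(0.246)² + (0.128)²] = 0.03249 kg m^2; centre at d = 0.678 m, so the parallel axis theorem gives I = 0.03249 + (0.845)(0.678)² = 0.42092 kg m^2.

0.421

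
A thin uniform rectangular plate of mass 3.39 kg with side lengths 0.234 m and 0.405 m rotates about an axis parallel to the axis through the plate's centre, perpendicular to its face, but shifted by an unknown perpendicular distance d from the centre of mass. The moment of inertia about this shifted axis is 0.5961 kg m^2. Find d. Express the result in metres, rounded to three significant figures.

About the centre-of-mass axis, I_cm = (1/12)M(a²+b²) = (1/12)(3.39)[(0.234)² + (0.405)²] = 0.061806 kg m^2.
Parallel axis theorem: I = I_cm + Md², so Md² = 0.5961 − 0.061806 = 0.53429 kg m^2.
d = √(0.53429 / 3.39) = 0.397 m.

0.397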